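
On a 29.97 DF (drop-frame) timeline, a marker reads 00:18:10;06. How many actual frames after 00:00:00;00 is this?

As if non-drop at 30 labels/s: (0 × 3600 + 18 × 60 + 10) × 30 + 6 = 32706.
Minute boundaries passed: 18; those not divisible by 10: 18 − 1 = 17; dropped labels = 2 × 17 = 34.
Actual frame index = 32706 − 34 = 32672.

32672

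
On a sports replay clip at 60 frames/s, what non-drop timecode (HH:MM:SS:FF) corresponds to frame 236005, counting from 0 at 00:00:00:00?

236005 ÷ 60 = 3933 full seconds, remainder 25 frames.
3933 s = 1 h 5 min 33 s.
Timecode: 01:05:33:25.

01:05:33:25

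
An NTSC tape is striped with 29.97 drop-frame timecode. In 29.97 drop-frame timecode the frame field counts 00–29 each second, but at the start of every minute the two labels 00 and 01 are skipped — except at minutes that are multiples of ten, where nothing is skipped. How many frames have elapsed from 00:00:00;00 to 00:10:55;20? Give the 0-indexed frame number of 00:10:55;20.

19652

Complete 10-minute blocks: 1, each 17982 frames → 17982.
Remaining 0 whole minutes in the current block: 0 frames.
Within the current minute: 55 × 30 + 20 = 1670. Total = 17982 + 0 + 1670 = 19652.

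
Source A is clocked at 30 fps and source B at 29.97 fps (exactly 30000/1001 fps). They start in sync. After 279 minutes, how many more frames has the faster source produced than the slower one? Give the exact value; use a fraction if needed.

279 min = 16740 s.
A emits 30 × 16740 = 502200 frames; B emits 30000/1001 × 16740 = 502200000/1001.
Difference = 502200/1001 frames (≈ 501.6983); B is behind A.

502200/1001 frames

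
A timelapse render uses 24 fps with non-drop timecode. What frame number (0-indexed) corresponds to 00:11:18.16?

Total seconds to the label: (0 × 3600 + 11 × 60 + 18) = 678.
Frame index = 678 × 24 + 16 = 16288.

frame 16288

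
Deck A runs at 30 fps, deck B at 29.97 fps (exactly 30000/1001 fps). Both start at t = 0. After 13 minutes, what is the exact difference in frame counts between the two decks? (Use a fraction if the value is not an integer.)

1800/77 frames

13 min = 780 s.
A emits 30 × 780 = 23400 frames; B emits 30000/1001 × 780 = 1800000/77.
Difference = 1800/77 frames (≈ 23.3766); B is behind A.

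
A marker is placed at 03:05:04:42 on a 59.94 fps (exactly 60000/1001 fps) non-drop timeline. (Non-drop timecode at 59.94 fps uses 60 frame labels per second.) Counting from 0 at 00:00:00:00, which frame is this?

666282

Total seconds to the label: (3 × 3600 + 5 × 60 + 4) = 11104.
Frame index = 11104 × 60 + 42 = 666282.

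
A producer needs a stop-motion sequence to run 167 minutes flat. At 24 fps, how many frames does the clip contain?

167 min = 10020 s.
Frames = 10020 × 24 = 240480.

240480 frames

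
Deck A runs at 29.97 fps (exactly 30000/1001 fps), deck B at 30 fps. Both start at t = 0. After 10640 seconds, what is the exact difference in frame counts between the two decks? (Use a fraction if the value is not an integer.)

A emits 30000/1001 × 10640 = 45600000/143 frames; B emits 30 × 10640 = 319200.
Difference = 45600/143 frames (≈ 318.8811); B is ahead of A.

45600/143 frames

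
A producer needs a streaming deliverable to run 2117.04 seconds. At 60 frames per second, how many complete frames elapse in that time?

Frames = 2117.04 × 60 = 635112/5 ≈ 127022.4000.
Complete frames: 127022.

127022 frames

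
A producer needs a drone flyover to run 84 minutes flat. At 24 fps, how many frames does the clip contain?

84 min = 5040 s.
Frames = 5040 × 24 = 120960.

120960 frames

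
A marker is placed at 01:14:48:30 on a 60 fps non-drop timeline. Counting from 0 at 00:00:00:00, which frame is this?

Total seconds to the label: (1 × 3600 + 14 × 60 + 48) = 4488.
Frame index = 4488 × 60 + 30 = 269310.

frame 269310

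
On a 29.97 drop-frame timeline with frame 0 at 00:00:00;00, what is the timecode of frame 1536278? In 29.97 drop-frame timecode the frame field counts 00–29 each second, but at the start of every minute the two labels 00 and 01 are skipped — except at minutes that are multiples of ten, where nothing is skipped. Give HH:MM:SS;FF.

14:14:20;16

Ten DF minutes hold 17982 frames, so frame 1536278 lies in block 85 (frames 1528470–1546451) with 7808 frames into that block.
The block's first minute is 1800 frames and the rest 1798 each; 7808 frames reaches minute 4, so 85 × 18 + 4 × 2 = 1538 labels have been skipped so far.
Adding those back, label number 1536278 + 1538 = 1537816 at 30 labels/s is 51260 s + 16 f = 14 h 14 min 20 s frame 16, i.e. 14:14:20;16.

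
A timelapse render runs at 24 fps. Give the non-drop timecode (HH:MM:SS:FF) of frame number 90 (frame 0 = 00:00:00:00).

00:00:03:18

90 ÷ 24 = 3 full seconds, remainder 18 frames.
3 s = 0 h 0 min 3 s.
Timecode: 00:00:03:18.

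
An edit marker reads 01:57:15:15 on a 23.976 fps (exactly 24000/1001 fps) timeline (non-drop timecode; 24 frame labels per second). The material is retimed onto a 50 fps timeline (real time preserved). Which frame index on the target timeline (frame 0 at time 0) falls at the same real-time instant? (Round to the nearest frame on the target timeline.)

frame 352133

Source frame index: (1×3600 + 57×60 + 15) × 24 + 15 = 168855.
Real time: 168855 / (24000/1001) = 11268257/1600 s.
Target frame: (11268257/1600) × (50) = 11268257/32 ≈ 352133.031 → 352133.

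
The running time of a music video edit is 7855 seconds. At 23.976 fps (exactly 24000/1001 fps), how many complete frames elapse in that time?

Frames = 7855 × 24000/1001 = 188520000/1001 ≈ 188331.6683.
Complete frames: 188331.

188331 frames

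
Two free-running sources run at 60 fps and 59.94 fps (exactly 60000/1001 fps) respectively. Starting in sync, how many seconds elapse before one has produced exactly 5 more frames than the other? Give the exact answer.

1001/12 seconds

The gap grows by |60000/1001 − 60| = 60/1001 frames per second.
Time for a 5-frame gap: 5 ÷ (60/1001) = 1001/12 s.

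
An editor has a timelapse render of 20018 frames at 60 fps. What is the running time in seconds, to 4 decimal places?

Running time = 20018 × 1/60 = 10009/30 s ≈ 333.6333 s.

333.6333 seconds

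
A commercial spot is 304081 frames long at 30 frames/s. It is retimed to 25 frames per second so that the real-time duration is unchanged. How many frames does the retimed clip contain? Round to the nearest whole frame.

Frames at target rate = 304081 × (25) / (30) = 1520405/6 ≈ 253400.833.
Nearest whole frame: 253401.

253401 frames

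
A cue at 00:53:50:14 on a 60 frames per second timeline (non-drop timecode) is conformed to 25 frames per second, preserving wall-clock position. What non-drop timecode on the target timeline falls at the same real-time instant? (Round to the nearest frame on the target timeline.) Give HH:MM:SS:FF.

00:53:50:06

Source frame index: (0×3600 + 53×60 + 50) × 60 + 14 = 193814.
Real time: 193814 / (60) = 96907/30 s.
Target frame: (96907/30) × (25) = 484535/6 ≈ 80755.833 → 80756.
At 25 labels/s: frame 80756 → 00:53:50:06.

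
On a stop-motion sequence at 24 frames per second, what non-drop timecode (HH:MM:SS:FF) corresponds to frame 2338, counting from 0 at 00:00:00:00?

2338 ÷ 24 = 97 full seconds, remainder 10 frames.
97 s = 0 h 1 min 37 s.
Timecode: 00:01:37:10.

00:01:37:10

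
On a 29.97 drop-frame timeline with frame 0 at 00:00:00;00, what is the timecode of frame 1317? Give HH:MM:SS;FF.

00:00:43;27

Each 10-minute DF block holds 10 × 60 × 30 − 9 × 2 = 17982 frames. 1317 ÷ 17982 → 0 full blocks, remainder 1317.
Within the partial block the first minute is 1800 frames and each further minute 1798, so 0 further minute boundaries passed. Total skipped labels = 18 × 0 + 2 × 0 = 0.
Non-drop label index = 1317 + 0 = 1317; at 30 labels/s that is 00:00:43:27, i.e. DF 00:00:43;27.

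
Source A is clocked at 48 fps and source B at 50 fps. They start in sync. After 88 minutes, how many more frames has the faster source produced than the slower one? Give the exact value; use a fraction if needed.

88 min = 5280 s.
A emits 48 × 5280 = 253440 frames; B emits 50 × 5280 = 264000.
Difference = 10560 frames; B is ahead of A.

10560 frames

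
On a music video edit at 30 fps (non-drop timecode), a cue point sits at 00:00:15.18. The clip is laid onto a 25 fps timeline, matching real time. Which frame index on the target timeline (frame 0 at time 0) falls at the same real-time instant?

Source frame index: (0×3600 + 0×60 + 15) × 30 + 18 = 468.
Real time: 468 / (30) = 78/5 s.
Target frame: (78/5) × (25) = 390.

frame 390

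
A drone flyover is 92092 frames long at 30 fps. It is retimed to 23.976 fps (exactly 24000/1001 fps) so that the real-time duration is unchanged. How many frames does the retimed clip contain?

Target frames = source frames × (target rate / source rate) = 92092 × (24000/1001)/(30) = 92092 × 800/1001 = 73600.

73600 frames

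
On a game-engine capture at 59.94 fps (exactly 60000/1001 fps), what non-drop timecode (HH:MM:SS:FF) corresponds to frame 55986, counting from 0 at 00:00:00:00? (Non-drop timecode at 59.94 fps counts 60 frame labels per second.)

00:15:33:06

55986 ÷ 60 = 933 full seconds, remainder 6 frames.
933 s = 0 h 15 min 33 s.
Timecode: 00:15:33:06.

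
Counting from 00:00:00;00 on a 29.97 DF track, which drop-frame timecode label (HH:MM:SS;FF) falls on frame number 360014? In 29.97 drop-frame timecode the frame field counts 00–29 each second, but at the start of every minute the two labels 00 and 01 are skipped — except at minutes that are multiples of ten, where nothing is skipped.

03:20:12;14

Each 10-minute DF block holds 10 × 60 × 30 − 9 × 2 = 17982 frames. 360014 ÷ 17982 → 20 full blocks, remainder 374.
Within the partial block the first minute is 1800 frames and each further minute 1798, so 0 further minute boundaries passed. Total skipped labels = 18 × 20 + 2 × 0 = 360.
Non-drop label index = 360014 + 360 = 360374; at 30 labels/s that is 03:20:12:14, i.e. DF 03:20:12;14.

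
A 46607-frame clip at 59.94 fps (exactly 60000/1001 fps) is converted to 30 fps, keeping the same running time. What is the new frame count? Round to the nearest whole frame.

Frames at target rate = 46607 × (30) / (60000/1001) = 46653607/2000 ≈ 23326.804.
Nearest whole frame: 23327.

23327 frames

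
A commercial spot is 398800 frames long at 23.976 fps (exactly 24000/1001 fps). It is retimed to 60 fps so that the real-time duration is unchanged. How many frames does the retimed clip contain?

997997 frames

Target frames = source frames × (target rate / source rate) = 398800 × (60)/(24000/1001) = 398800 × 1001/400 = 997997.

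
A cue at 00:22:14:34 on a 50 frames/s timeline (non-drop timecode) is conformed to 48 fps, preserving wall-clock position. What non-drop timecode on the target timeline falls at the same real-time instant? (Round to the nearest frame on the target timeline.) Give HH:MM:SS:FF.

Source frame index: (0×3600 + 22×60 + 14) × 50 + 34 = 66734.
Real time: 66734 / (50) = 33367/25 s.
Target frame: (33367/25) × (48) = 1601616/25 ≈ 64064.640 → 64065.
At 48 labels/s: frame 64065 → 00:22:14:33.

00:22:14:33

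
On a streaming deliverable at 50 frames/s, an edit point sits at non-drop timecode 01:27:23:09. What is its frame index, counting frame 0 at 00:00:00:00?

frame 262159

Total seconds to the label: (1 × 3600 + 27 × 60 + 23) = 5243.
Frame index = 5243 × 50 + 9 = 262159.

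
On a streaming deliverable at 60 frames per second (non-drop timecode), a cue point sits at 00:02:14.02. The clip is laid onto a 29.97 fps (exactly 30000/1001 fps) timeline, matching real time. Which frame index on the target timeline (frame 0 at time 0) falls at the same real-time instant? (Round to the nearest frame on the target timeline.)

Source frame index: (0×3600 + 2×60 + 14) × 60 + 2 = 8042.
Real time: 8042 / (60) = 4021/30 s.
Target frame: (4021/30) × (30000/1001) = 4021000/1001 ≈ 4016.983 → 4017.

frame 4017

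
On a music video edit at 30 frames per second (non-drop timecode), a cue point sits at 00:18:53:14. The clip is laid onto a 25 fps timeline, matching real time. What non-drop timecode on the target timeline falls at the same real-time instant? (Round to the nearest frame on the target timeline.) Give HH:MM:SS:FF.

00:18:53:12

Source frame index: (0×3600 + 18×60 + 53) × 30 + 14 = 34004.
Real time: 34004 / (30) = 17002/15 s.
Target frame: (17002/15) × (25) = 85010/3 ≈ 28336.667 → 28337.
At 25 labels/s: frame 28337 → 00:18:53:12.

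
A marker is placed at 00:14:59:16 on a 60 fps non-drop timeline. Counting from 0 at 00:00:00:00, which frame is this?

frame 53956

Total seconds to the label: (0 × 3600 + 14 × 60 + 59) = 899.
Frame index = 899 × 60 + 16 = 53956.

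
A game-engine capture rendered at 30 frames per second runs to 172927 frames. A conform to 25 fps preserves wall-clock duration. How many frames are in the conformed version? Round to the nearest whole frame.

144106 frames

Frames at target rate = 172927 × (25) / (30) = 864635/6 ≈ 144105.833.
Nearest whole frame: 144106.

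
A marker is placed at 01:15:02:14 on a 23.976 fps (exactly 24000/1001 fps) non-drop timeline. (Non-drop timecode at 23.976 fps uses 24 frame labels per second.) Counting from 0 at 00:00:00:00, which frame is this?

Total seconds to the label: (1 × 3600 + 15 × 60 + 2) = 4502.
Frame index = 4502 × 24 + 14 = 108062.

108062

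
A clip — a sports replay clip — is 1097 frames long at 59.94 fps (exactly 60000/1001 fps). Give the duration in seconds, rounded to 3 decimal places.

18.302 seconds

Running time = 1097 × 1001/60000 = 1098097/60000 s ≈ 18.302 s.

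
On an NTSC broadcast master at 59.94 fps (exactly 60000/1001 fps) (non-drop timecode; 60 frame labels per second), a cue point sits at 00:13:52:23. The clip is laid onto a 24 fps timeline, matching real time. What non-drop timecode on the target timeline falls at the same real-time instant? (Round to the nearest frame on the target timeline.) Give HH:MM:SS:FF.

00:13:53:05

Source frame index: (0×3600 + 13×60 + 52) × 60 + 23 = 49943.
Real time: 49943 / (60000/1001) = 49992943/60000 s.
Target frame: (49992943/60000) × (24) = 49992943/2500 ≈ 19997.177 → 19997.
At 24 labels/s: frame 19997 → 00:13:53:05.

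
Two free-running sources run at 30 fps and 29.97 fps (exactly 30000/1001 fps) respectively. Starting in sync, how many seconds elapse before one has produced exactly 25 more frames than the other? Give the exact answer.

5005/6 seconds

The gap grows by |30000/1001 − 30| = 30/1001 frames per second.
Time for a 25-frame gap: 25 ÷ (30/1001) = 5005/6 s.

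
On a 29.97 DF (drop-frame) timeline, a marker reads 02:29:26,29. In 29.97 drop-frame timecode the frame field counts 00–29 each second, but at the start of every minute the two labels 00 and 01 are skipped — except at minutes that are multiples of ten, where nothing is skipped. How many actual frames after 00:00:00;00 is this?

268739

As if non-drop at 30 labels/s: (2 × 3600 + 29 × 60 + 26) × 30 + 29 = 269009.
Minute boundaries passed: 149; those not divisible by 10: 149 − 14 = 135; dropped labels = 2 × 135 = 270.
Actual frame index = 269009 − 270 = 268739.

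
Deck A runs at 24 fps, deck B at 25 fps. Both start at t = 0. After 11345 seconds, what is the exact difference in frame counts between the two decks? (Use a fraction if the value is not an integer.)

11345 frames

A emits 24 × 11345 = 272280 frames; B emits 25 × 11345 = 283625.
Difference = 11345 frames; B is ahead of A.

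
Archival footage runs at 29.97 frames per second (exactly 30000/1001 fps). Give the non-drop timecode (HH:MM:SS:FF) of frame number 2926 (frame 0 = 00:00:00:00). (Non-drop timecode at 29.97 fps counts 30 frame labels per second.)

2926 ÷ 30 = 97 full seconds, remainder 16 frames.
97 s = 0 h 1 min 37 s.
Timecode: 00:01:37:16.

00:01:37:16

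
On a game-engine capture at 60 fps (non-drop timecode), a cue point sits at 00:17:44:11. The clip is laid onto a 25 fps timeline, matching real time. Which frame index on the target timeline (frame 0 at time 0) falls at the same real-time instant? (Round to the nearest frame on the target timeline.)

Source frame index: (0×3600 + 17×60 + 44) × 60 + 11 = 63851.
Real time: 63851 / (60) = 63851/60 s.
Target frame: (63851/60) × (25) = 319255/12 ≈ 26604.583 → 26605.

frame 26605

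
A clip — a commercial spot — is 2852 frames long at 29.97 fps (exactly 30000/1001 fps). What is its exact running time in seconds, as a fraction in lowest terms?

Running time = 2852 ÷ (30000/1001) = 2852 × 1001/30000 = 713713/7500 s.

713713/7500 seconds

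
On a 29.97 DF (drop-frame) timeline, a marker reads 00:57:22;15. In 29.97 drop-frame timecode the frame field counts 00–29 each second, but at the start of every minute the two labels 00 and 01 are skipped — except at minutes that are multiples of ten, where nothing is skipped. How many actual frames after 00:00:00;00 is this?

As if non-drop at 30 labels/s: (0 × 3600 + 57 × 60 + 22) × 30 + 15 = 103275.
Minute boundaries passed: 57; those not divisible by 10: 57 − 5 = 52; dropped labels = 2 × 52 = 104.
Actual frame index = 103275 − 104 = 103171.

103171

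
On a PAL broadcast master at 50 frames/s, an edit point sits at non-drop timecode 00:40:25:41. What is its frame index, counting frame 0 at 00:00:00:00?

frame 121291

Total seconds to the label: (0 × 3600 + 40 × 60 + 25) = 2425.
Frame index = 2425 × 50 + 41 = 121291.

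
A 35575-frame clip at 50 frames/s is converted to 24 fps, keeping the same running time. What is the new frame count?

17076 frames

Target frames = source frames × (target rate / source rate) = 35575 × (24)/(50) = 35575 × 12/25 = 17076.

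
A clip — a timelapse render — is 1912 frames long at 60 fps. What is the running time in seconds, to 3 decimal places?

Running time = 1912 × 1/60 = 478/15 s ≈ 31.867 s.

31.867 seconds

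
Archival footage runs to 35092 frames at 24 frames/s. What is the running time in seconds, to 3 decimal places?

1462.167 seconds

Running time = 35092 × 1/24 = 8773/6 s ≈ 1462.167 s.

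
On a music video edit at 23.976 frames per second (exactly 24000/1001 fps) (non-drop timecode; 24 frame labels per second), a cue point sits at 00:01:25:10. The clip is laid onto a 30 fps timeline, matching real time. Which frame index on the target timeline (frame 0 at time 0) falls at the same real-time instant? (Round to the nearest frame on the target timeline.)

frame 2565

Source frame index: (0×3600 + 1×60 + 25) × 24 + 10 = 2050.
Real time: 2050 / (24000/1001) = 41041/480 s.
Target frame: (41041/480) × (30) = 41041/16 ≈ 2565.062 → 2565.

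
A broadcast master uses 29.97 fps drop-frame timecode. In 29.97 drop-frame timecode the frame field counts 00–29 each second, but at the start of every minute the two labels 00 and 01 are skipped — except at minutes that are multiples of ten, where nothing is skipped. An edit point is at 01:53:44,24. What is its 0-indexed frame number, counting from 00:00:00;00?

Complete 10-minute blocks: 11, each 17982 frames → 197802.
Remaining 3 whole minutes in the current block: 1800 + 2 × 1798 = 5396 frames.
Within the current minute: 44 × 30 + 24 − 2 = 1342 (labels ;00/;01 skipped at this minute). Total = 197802 + 5396 + 1342 = 204540.

204540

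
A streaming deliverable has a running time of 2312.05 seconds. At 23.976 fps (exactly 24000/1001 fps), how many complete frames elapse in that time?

55433 frames

Frames = 2312.05 × 24000/1001 = 4268400/77 ≈ 55433.7662.
Complete frames: 55433.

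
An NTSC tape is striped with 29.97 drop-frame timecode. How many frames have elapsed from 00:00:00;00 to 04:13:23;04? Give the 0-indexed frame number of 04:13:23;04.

455638

Complete 10-minute blocks: 25, each 17982 frames → 449550.
Remaining 3 whole minutes in the current block: 1800 + 2 × 1798 = 5396 frames.
Within the current minute: 23 × 30 + 4 − 2 = 692 (labels ;00/;01 skipped at this minute). Total = 449550 + 5396 + 692 = 455638.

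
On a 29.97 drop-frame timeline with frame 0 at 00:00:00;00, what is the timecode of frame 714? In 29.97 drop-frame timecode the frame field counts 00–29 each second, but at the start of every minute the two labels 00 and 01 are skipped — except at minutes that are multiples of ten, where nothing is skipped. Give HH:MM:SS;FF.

Ten DF minutes hold 17982 frames, so frame 714 lies in block 0 (frames 0–17981) with 714 frames into that block.
The block's first minute is 1800 frames and the rest 1798 each; 714 frames reaches minute 0, so 0 × 18 + 0 × 2 = 0 labels have been skipped so far.
Adding those back, label number 714 + 0 = 714 at 30 labels/s is 23 s + 24 f = 0 h 0 min 23 s frame 24, i.e. 00:00:23;24.

00:00:23;24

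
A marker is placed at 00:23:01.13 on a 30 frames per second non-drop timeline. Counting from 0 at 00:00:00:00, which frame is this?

Total seconds to the label: (0 × 3600 + 23 × 60 + 1) = 1381.
Frame index = 1381 × 30 + 13 = 41443.

41443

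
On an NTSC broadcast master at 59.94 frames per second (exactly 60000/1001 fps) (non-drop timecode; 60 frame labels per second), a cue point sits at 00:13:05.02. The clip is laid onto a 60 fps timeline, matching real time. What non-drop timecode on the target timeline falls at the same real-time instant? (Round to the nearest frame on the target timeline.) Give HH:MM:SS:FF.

Source frame index: (0×3600 + 13×60 + 5) × 60 + 2 = 47102.
Real time: 47102 / (60000/1001) = 23574551/30000 s.
Target frame: (23574551/30000) × (60) = 23574551/500 ≈ 47149.102 → 47149.
At 60 labels/s: frame 47149 → 00:13:05:49.

00:13:05:49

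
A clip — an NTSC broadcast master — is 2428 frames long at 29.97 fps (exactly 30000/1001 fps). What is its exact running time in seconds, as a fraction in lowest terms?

607607/7500 seconds

Running time = 2428 ÷ (30000/1001) = 2428 × 1001/30000 = 607607/7500 s.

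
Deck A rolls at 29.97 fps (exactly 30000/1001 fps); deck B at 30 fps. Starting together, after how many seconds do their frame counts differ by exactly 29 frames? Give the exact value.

The gap grows by |30 − 30000/1001| = 30/1001 frames per second.
Time for a 29-frame gap: 29 ÷ (30/1001) = 29029/30 s.

29029/30 seconds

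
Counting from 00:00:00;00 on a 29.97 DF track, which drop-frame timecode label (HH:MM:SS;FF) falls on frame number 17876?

Each 10-minute DF block holds 10 × 60 × 30 − 9 × 2 = 17982 frames. 17876 ÷ 17982 → 0 full blocks, remainder 17876.
Within the partial block the first minute is 1800 frames and each further minute 1798, so 9 further minute boundaries passed. Total skipped labels = 18 × 0 + 2 × 9 = 18.
Non-drop label index = 17876 + 18 = 17894; at 30 labels/s that is 00:09:56:14, i.e. DF 00:09:56;14.

00:09:56;14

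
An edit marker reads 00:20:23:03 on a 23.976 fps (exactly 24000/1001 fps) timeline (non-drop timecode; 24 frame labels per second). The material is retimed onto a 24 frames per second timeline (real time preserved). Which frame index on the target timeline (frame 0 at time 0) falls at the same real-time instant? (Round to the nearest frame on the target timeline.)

frame 29384

Source frame index: (0×3600 + 20×60 + 23) × 24 + 3 = 29355.
Real time: 29355 / (24000/1001) = 1958957/1600 s.
Target frame: (1958957/1600) × (24) = 5876871/200 ≈ 29384.355 → 29384.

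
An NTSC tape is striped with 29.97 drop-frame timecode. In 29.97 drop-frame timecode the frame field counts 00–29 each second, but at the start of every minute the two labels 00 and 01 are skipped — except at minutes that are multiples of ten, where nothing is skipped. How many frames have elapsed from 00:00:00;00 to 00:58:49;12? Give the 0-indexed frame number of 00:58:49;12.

105776

As if non-drop at 30 labels/s: (0 × 3600 + 58 × 60 + 49) × 30 + 12 = 105882.
Minute boundaries passed: 58; those not divisible by 10: 58 − 5 = 53; dropped labels = 2 × 53 = 106.
Actual frame index = 105882 − 106 = 105776.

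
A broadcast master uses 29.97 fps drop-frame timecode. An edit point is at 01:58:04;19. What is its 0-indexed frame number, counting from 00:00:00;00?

Complete 10-minute blocks: 11, each 17982 frames → 197802.
Remaining 8 whole minutes in the current block: 1800 + 7 × 1798 = 14386 frames.
Within the current minute: 4 × 30 + 19 − 2 = 137 (labels ;00/;01 skipped at this minute). Total = 197802 + 14386 + 137 = 212325.

212325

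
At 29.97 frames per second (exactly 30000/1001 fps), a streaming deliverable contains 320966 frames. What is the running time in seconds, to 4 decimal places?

10709.5655 seconds

Running time = 320966 × 1001/30000 = 160643483/15000 s ≈ 10709.5655 s.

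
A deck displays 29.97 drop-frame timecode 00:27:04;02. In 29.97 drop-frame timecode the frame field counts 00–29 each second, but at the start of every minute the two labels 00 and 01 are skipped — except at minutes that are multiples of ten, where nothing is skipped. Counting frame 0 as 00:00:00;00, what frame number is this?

48672

Complete 10-minute blocks: 2, each 17982 frames → 35964.
Remaining 7 whole minutes in the current block: 1800 + 6 × 1798 = 12588 frames.
Within the current minute: 4 × 30 + 2 − 2 = 120 (labels ;00/;01 skipped at this minute). Total = 35964 + 12588 + 120 = 48672.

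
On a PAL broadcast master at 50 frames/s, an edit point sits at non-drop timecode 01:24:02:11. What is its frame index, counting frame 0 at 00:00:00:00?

252111

Total seconds to the label: (1 × 3600 + 24 × 60 + 2) = 5042.
Frame index = 5042 × 50 + 11 = 252111.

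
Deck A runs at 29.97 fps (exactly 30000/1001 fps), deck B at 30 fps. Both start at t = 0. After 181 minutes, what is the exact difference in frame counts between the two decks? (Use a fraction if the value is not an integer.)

181 min = 10860 s.
A emits 30000/1001 × 10860 = 325800000/1001 frames; B emits 30 × 10860 = 325800.
Difference = 325800/1001 frames (≈ 325.4745); B is ahead of A.

325800/1001 frames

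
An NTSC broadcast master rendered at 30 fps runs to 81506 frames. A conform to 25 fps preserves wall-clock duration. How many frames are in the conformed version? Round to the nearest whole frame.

67922 frames

Frames at target rate = 81506 × (25) / (30) = 203765/3 ≈ 67921.667.
Nearest whole frame: 67922.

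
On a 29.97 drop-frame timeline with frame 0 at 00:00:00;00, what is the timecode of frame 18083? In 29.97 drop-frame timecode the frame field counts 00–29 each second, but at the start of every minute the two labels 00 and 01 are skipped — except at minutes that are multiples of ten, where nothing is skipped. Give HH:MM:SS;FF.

00:10:03;11

Each 10-minute DF block holds 10 × 60 × 30 − 9 × 2 = 17982 frames. 18083 ÷ 17982 → 1 full block, remainder 101.
Within the partial block the first minute is 1800 frames and each further minute 1798, so 0 further minute boundaries passed. Total skipped labels = 18 × 1 + 2 × 0 = 18.
Non-drop label index = 18083 + 18 = 18101; at 30 labels/s that is 00:10:03:11, i.e. DF 00:10:03;11.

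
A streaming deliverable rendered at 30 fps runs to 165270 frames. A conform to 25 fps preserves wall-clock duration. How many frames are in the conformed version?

Target frames = source frames × (target rate / source rate) = 165270 × (25)/(30) = 165270 × 5/6 = 137725.

137725 frames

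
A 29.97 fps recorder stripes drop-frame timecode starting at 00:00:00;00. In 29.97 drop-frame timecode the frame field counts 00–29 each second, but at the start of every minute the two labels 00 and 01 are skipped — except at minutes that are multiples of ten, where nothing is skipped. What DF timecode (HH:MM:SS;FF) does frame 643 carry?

Each 10-minute DF block holds 10 × 60 × 30 − 9 × 2 = 17982 frames. 643 ÷ 17982 → 0 full blocks, remainder 643.
Within the partial block the first minute is 1800 frames and each further minute 1798, so 0 further minute boundaries passed. Total skipped labels = 18 × 0 + 2 × 0 = 0.
Non-drop label index = 643 + 0 = 643; at 30 labels/s that is 00:00:21:13, i.e. DF 00:00:21;13.

00:00:21;13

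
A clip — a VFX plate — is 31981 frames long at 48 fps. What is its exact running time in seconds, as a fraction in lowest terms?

31981/48 seconds

Running time = 31981 ÷ (48) = 31981 × 1/48 = 31981/48 s.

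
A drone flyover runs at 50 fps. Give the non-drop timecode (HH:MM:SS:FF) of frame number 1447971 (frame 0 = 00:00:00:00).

08:02:39:21

1447971 ÷ 50 = 28959 full seconds, remainder 21 frames.
28959 s = 8 h 2 min 39 s.
Timecode: 08:02:39:21.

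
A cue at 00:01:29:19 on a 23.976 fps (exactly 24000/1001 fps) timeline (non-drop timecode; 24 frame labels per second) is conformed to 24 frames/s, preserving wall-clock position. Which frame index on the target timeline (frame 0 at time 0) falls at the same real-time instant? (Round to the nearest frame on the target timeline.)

Source frame index: (0×3600 + 1×60 + 29) × 24 + 19 = 2155.
Real time: 2155 / (24000/1001) = 431431/4800 s.
Target frame: (431431/4800) × (24) = 431431/200 ≈ 2157.155 → 2157.

frame 2157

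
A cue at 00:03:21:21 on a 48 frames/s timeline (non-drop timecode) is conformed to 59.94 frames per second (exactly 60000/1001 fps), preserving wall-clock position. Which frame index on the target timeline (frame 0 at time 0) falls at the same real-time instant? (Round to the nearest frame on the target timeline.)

frame 12074

Source frame index: (0×3600 + 3×60 + 21) × 48 + 21 = 9669.
Real time: 9669 / (48) = 3223/16 s.
Target frame: (3223/16) × (60000/1001) = 1098750/91 ≈ 12074.176 → 12074.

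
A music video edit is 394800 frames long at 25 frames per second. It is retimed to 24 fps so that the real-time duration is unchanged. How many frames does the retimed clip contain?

Target frames = source frames × (target rate / source rate) = 394800 × (24)/(25) = 394800 × 24/25 = 379008.

379008 frames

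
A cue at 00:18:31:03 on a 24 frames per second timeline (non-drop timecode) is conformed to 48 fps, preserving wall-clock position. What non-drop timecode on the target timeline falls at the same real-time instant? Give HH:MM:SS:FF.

Source frame index: (0×3600 + 18×60 + 31) × 24 + 3 = 26667.
Real time: 26667 / (24) = 8889/8 s.
Target frame: (8889/8) × (48) = 53334.
At 48 labels/s: frame 53334 → 00:18:31:06.

00:18:31:06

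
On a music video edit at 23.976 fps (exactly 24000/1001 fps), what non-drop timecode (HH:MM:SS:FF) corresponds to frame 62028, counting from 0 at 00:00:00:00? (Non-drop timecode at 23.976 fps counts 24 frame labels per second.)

00:43:04:12

62028 ÷ 24 = 2584 full seconds, remainder 12 frames.
2584 s = 0 h 43 min 4 s.
Timecode: 00:43:04:12.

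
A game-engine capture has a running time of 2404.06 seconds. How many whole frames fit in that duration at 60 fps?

144243 frames

Frames = 2404.06 × 60 = 721218/5 ≈ 144243.6000.
Complete frames: 144243.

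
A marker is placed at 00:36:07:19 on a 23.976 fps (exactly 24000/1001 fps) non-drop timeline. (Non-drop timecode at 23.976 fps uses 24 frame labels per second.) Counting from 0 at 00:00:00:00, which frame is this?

frame 52027

Total seconds to the label: (0 × 3600 + 36 × 60 + 7) = 2167.
Frame index = 2167 × 24 + 19 = 52027.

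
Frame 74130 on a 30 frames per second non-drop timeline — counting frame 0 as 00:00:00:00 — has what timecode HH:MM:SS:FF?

00:41:11:00

74130 ÷ 30 = 2471 full seconds, remainder 0 frames.
2471 s = 0 h 41 min 11 s.
Timecode: 00:41:11:00.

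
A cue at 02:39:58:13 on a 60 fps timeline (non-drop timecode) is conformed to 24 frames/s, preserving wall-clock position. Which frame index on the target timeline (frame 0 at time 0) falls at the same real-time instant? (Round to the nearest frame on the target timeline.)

Source frame index: (2×3600 + 39×60 + 58) × 60 + 13 = 575893.
Real time: 575893 / (60) = 575893/60 s.
Target frame: (575893/60) × (24) = 1151786/5 ≈ 230357.200 → 230357.

frame 230357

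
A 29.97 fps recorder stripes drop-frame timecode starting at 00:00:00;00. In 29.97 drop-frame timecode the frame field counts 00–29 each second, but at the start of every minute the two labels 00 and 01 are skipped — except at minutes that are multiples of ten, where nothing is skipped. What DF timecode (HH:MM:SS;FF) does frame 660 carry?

Ten DF minutes hold 17982 frames, so frame 660 lies in block 0 (frames 0–17981) with 660 frames into that block.
The block's first minute is 1800 frames and the rest 1798 each; 660 frames reaches minute 0, so 0 × 18 + 0 × 2 = 0 labels have been skipped so far.
Adding those back, label number 660 + 0 = 660 at 30 labels/s is 22 s + 0 f = 0 h 0 min 22 s frame 0, i.e. 00:00:22;00.

00:00:22;00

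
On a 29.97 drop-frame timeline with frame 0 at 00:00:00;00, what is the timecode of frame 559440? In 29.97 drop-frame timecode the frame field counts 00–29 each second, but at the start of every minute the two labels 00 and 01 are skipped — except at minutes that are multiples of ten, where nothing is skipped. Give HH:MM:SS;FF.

05:11:06;20

Ten DF minutes hold 17982 frames, so frame 559440 lies in block 31 (frames 557442–575423) with 1998 frames into that block.
The block's first minute is 1800 frames and the rest 1798 each; 1998 frames reaches minute 1, so 31 × 18 + 1 × 2 = 560 labels have been skipped so far.
Adding those back, label number 559440 + 560 = 560000 at 30 labels/s is 18666 s + 20 f = 5 h 11 min 6 s frame 20, i.e. 05:11:06;20.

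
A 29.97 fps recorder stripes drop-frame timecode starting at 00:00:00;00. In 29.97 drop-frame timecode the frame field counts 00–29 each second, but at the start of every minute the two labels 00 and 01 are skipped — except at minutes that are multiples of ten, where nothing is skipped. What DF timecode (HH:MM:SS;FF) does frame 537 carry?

00:00:17;27

Each 10-minute DF block holds 10 × 60 × 30 − 9 × 2 = 17982 frames. 537 ÷ 17982 → 0 full blocks, remainder 537.
Within the partial block the first minute is 1800 frames and each further minute 1798, so 0 further minute boundaries passed. Total skipped labels = 18 × 0 + 2 × 0 = 0.
Non-drop label index = 537 + 0 = 537; at 30 labels/s that is 00:00:17:27, i.e. DF 00:00:17;27.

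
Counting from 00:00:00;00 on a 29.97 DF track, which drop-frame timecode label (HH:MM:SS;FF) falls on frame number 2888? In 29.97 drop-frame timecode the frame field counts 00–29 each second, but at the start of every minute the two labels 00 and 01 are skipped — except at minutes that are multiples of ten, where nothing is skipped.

00:01:36;10

Each 10-minute DF block holds 10 × 60 × 30 − 9 × 2 = 17982 frames. 2888 ÷ 17982 → 0 full blocks, remainder 2888.
Within the partial block the first minute is 1800 frames and each further minute 1798, so 1 further minute boundary passed. Total skipped labels = 18 × 0 + 2 × 1 = 2.
Non-drop label index = 2888 + 2 = 2890; at 30 labels/s that is 00:01:36:10, i.e. DF 00:01:36;10.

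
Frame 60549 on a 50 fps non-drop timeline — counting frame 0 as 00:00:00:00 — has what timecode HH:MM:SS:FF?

00:20:10:49

60549 ÷ 50 = 1210 full seconds, remainder 49 frames.
1210 s = 0 h 20 min 10 s.
Timecode: 00:20:10:49.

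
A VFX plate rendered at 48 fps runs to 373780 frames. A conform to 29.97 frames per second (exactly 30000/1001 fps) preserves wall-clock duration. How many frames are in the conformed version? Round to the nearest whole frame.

233379 frames

Frames at target rate = 373780 × (30000/1001) / (48) = 21237500/91 ≈ 233379.121.
Nearest whole frame: 233379.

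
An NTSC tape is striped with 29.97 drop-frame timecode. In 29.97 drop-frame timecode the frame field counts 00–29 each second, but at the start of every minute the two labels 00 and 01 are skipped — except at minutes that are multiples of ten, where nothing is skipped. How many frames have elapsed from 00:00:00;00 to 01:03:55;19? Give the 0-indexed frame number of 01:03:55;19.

Complete 10-minute blocks: 6, each 17982 frames → 107892.
Remaining 3 whole minutes in the current block: 1800 + 2 × 1798 = 5396 frames.
Within the current minute: 55 × 30 + 19 − 2 = 1667 (labels ;00/;01 skipped at this minute). Total = 107892 + 5396 + 1667 = 114955.

114955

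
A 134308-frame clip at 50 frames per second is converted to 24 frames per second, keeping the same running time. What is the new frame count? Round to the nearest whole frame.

Frames at target rate = 134308 × (24) / (50) = 1611696/25 ≈ 64467.840.
Nearest whole frame: 64468.

64468 frames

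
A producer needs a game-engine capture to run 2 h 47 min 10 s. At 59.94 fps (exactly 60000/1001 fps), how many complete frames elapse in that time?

2 h 47 min 10 s = 10030 s.
Frames = 10030 × 60000/1001 = 601800000/1001 ≈ 601198.8012.
Complete frames: 601198.

601198 frames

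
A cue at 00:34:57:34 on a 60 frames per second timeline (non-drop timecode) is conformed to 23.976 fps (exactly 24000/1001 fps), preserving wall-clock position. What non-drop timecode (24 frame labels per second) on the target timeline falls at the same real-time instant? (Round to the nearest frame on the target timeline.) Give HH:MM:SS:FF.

Source frame index: (0×3600 + 34×60 + 57) × 60 + 34 = 125854.
Real time: 125854 / (60) = 62927/30 s.
Target frame: (62927/30) × (24000/1001) = 50341600/1001 ≈ 50291.309 → 50291.
At 24 labels/s: frame 50291 → 00:34:55:11.

00:34:55:11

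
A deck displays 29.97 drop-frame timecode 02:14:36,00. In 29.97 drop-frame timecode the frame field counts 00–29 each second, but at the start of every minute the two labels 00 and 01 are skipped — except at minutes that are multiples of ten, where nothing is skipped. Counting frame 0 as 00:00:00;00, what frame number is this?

242038

Complete 10-minute blocks: 13, each 17982 frames → 233766.
Remaining 4 whole minutes in the current block: 1800 + 3 × 1798 = 7194 frames.
Within the current minute: 36 × 30 + 0 − 2 = 1078 (labels ;00/;01 skipped at this minute). Total = 233766 + 7194 + 1078 = 242038.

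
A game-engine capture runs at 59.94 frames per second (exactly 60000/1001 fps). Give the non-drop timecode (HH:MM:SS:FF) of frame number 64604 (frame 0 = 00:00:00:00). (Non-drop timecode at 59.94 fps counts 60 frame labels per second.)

00:17:56:44

64604 ÷ 60 = 1076 full seconds, remainder 44 frames.
1076 s = 0 h 17 min 56 s.
Timecode: 00:17:56:44.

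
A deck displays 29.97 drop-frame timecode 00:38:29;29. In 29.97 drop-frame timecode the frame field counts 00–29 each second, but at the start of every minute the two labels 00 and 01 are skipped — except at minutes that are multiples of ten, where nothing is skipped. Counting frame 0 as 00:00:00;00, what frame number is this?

Complete 10-minute blocks: 3, each 17982 frames → 53946.
Remaining 8 whole minutes in the current block: 1800 + 7 × 1798 = 14386 frames.
Within the current minute: 29 × 30 + 29 − 2 = 897 (labels ;00/;01 skipped at this minute). Total = 53946 + 14386 + 897 = 69229.

69229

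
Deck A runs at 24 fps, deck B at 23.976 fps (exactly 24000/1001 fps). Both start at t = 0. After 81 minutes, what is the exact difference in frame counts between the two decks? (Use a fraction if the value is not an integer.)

116640/1001 frames

81 min = 4860 s.
A emits 24 × 4860 = 116640 frames; B emits 24000/1001 × 4860 = 116640000/1001.
Difference = 116640/1001 frames (≈ 116.5235); B is behind A.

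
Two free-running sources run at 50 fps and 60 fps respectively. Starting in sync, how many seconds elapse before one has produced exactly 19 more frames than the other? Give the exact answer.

1.9 seconds

The gap grows by |60 − 50| = 10 frames per second.
Time for a 19-frame gap: 19 ÷ (10) = 1.9 s.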